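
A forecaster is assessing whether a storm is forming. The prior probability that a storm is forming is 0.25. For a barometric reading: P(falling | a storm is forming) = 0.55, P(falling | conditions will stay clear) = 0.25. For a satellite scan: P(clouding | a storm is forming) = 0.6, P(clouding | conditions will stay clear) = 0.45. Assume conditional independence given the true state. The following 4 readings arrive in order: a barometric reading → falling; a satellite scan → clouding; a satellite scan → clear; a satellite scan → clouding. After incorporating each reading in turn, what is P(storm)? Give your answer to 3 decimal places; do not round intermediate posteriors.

0.487

After a barometric reading='falling': P(storm) = 0.55·0.2500 / (0.55·0.2500 + 0.25·0.7500) ≈ 0.4231
After a satellite scan='clouding': P(storm) = 0.6·0.4231 / (0.6·0.4231 + 0.45·0.5769) ≈ 0.4944
After a satellite scan='clear': P(storm) = 0.4·0.4944 / (0.4·0.4944 + 0.55·0.5056) ≈ 0.4156
After a satellite scan='clouding': P(storm) = 0.6·0.4156 / (0.6·0.4156 + 0.45·0.5844) ≈ 0.4867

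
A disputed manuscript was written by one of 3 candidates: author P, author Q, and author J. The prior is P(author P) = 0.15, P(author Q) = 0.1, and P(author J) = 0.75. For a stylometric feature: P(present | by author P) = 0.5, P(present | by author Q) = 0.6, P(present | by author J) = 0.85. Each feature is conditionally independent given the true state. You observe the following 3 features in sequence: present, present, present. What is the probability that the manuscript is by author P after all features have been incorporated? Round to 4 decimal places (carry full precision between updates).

0.0374

Apply Bayes' rule sequentially, carrying P(author P) forward.
After 'present': normaliser = 0.5·0.1500 + 0.6·0.1000 + 0.85·0.7500; P(author P) ≈ 0.0971, P(author Q) ≈ 0.0777, P(author J) ≈ 0.8252
After 'present': normaliser = 0.5·0.0971 + 0.6·0.0777 + 0.85·0.8252; P(author P) ≈ 0.0609, P(author Q) ≈ 0.0585, P(author J) ≈ 0.8806
After 'present': normaliser = 0.5·0.0609 + 0.6·0.0585 + 0.85·0.8806; P(author P) ≈ 0.0374, P(author Q) ≈ 0.0431, P(author J) ≈ 0.9195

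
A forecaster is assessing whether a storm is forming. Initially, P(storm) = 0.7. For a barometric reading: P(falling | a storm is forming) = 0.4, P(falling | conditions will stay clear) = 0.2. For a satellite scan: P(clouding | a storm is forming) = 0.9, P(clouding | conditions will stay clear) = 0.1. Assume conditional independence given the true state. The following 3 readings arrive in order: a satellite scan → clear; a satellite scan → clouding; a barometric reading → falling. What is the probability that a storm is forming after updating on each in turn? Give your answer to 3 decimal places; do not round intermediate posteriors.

After a satellite scan='clear': P(storm) = 0.1·0.7000 / (0.1·0.7000 + 0.9·0.3000) ≈ 0.2059
After a satellite scan='clouding': P(storm) = 0.9·0.2059 / (0.9·0.2059 + 0.1·0.7941) ≈ 0.7000
After a barometric reading='falling': P(storm) = 0.4·0.7000 / (0.4·0.7000 + 0.2·0.3000) ≈ 0.8235

0.824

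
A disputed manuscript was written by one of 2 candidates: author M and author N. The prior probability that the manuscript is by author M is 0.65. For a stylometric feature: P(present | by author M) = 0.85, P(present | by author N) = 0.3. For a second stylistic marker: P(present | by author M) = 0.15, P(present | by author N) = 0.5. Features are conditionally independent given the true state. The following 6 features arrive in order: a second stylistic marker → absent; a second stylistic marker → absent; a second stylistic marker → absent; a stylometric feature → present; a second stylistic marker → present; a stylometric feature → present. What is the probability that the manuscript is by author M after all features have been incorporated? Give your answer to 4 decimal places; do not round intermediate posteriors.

0.9565

Apply Bayes' rule sequentially, carrying P(author M) forward.
After a second stylistic marker='absent': P(author M) = 0.85·0.6500 / (0.85·0.6500 + 0.5·0.3500) ≈ 0.7595
After a second stylistic marker='absent': P(author M) = 0.85·0.7595 / (0.85·0.7595 + 0.5·0.2405) ≈ 0.8429
After a second stylistic marker='absent': P(author M) = 0.85·0.8429 / (0.85·0.8429 + 0.5·0.1571) ≈ 0.9012
After a stylometric feature='present': P(author M) = 0.85·0.9012 / (0.85·0.9012 + 0.3·0.0988) ≈ 0.9628
After a second stylistic marker='present': P(author M) = 0.15·0.9628 / (0.15·0.9628 + 0.5·0.0372) ≈ 0.8858
After a stylometric feature='present': P(author M) = 0.85·0.8858 / (0.85·0.8858 + 0.3·0.1142) ≈ 0.9565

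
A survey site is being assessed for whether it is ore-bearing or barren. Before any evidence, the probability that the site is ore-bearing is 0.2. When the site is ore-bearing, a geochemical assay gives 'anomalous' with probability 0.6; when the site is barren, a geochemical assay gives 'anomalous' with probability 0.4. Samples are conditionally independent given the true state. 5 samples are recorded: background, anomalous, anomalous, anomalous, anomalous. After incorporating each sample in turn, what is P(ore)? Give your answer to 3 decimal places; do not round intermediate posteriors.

After 'background': P(ore) = 0.4·0.2000 / (0.4·0.2000 + 0.6·0.8000) ≈ 0.1429
After 'anomalous': P(ore) = 0.6·0.1429 / (0.6·0.1429 + 0.4·0.8571) ≈ 0.2000
After 'anomalous': P(ore) = 0.6·0.2000 / (0.6·0.2000 + 0.4·0.8000) ≈ 0.2727
After 'anomalous': P(ore) = 0.6·0.2727 / (0.6·0.2727 + 0.4·0.7273) ≈ 0.3600
After 'anomalous': P(ore) = 0.6·0.3600 / (0.6·0.3600 + 0.4·0.6400) ≈ 0.4576

0.458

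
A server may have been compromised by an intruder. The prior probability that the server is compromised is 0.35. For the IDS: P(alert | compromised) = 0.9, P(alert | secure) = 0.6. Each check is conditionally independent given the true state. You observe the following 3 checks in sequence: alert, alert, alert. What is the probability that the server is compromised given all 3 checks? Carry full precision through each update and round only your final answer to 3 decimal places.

0.645

Each posterior becomes the prior for the next update.
After 'alert': P(compromised) = 0.9·0.3500 / (0.9·0.3500 + 0.6·0.6500) ≈ 0.4468
After 'alert': P(compromised) = 0.9·0.4468 / (0.9·0.4468 + 0.6·0.5532) ≈ 0.5478
After 'alert': P(compromised) = 0.9·0.5478 / (0.9·0.5478 + 0.6·0.4522) ≈ 0.6451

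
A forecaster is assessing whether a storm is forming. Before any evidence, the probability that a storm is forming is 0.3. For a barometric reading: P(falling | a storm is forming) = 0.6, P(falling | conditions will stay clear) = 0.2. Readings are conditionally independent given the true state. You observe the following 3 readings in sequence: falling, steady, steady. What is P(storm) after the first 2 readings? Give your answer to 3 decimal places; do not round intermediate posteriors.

0.391

After 'falling': P(storm) = 0.6·0.3000 / (0.6·0.3000 + 0.2·0.7000) ≈ 0.5625
After 'steady': P(storm) = 0.4·0.5625 / (0.4·0.5625 + 0.8·0.4375) ≈ 0.3913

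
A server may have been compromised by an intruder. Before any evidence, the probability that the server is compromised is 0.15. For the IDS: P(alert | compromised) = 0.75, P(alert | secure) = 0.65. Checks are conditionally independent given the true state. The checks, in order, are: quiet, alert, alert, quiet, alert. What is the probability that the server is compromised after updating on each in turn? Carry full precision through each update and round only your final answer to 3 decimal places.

0.122

Apply Bayes' rule sequentially, carrying P(compromised) forward.
After 'quiet': P(compromised) = 0.25·0.1500 / (0.25·0.1500 + 0.35·0.8500) ≈ 0.1119
After 'alert': P(compromised) = 0.75·0.1119 / (0.75·0.1119 + 0.65·0.8881) ≈ 0.1270
After 'alert': P(compromised) = 0.75·0.1270 / (0.75·0.1270 + 0.65·0.8730) ≈ 0.1437
After 'quiet': P(compromised) = 0.25·0.1437 / (0.25·0.1437 + 0.35·0.8563) ≈ 0.1070
After 'alert': P(compromised) = 0.75·0.1070 / (0.75·0.1070 + 0.65·0.8930) ≈ 0.1215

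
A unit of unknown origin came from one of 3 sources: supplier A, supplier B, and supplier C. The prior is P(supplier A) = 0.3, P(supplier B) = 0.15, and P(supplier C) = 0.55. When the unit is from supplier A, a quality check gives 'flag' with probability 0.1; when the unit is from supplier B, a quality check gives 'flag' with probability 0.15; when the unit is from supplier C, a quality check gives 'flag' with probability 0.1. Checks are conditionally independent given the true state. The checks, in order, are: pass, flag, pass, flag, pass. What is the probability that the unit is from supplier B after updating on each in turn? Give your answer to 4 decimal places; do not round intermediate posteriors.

Each posterior becomes the prior for the next update.
After 'pass': normaliser = 0.9·0.3000 + 0.85·0.1500 + 0.9·0.5500; P(supplier A) ≈ 0.3025, P(supplier B) ≈ 0.1429, P(supplier C) ≈ 0.5546
After 'flag': normaliser = 0.1·0.3025 + 0.15·0.1429 + 0.1·0.5546; P(supplier A) ≈ 0.2824, P(supplier B) ≈ 0.2000, P(supplier C) ≈ 0.5176
After 'pass': normaliser = 0.9·0.2824 + 0.85·0.2000 + 0.9·0.5176; P(supplier A) ≈ 0.2855, P(supplier B) ≈ 0.1910, P(supplier C) ≈ 0.5235
After 'flag': normaliser = 0.1·0.2855 + 0.15·0.1910 + 0.1·0.5235; P(supplier A) ≈ 0.2606, P(supplier B) ≈ 0.2615, P(supplier C) ≈ 0.4778
After 'pass': normaliser = 0.9·0.2606 + 0.85·0.2615 + 0.9·0.4778; P(supplier A) ≈ 0.2645, P(supplier B) ≈ 0.2507, P(supplier C) ≈ 0.4849

0.2507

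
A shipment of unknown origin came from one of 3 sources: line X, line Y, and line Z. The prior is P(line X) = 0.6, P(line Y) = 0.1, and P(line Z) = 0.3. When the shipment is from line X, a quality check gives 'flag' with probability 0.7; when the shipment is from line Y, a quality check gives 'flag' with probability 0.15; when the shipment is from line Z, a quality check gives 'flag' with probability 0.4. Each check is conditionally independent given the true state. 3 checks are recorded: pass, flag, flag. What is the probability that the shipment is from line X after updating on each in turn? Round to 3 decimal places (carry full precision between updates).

After 'pass': normaliser = 0.3·0.6000 + 0.85·0.1000 + 0.6·0.3000; P(line X) ≈ 0.4045, P(line Y) ≈ 0.1910, P(line Z) ≈ 0.4045
After 'flag': normaliser = 0.7·0.4045 + 0.15·0.1910 + 0.4·0.4045; P(line X) ≈ 0.5979, P(line Y) ≈ 0.0605, P(line Z) ≈ 0.3416
After 'flag': normaliser = 0.7·0.5979 + 0.15·0.0605 + 0.4·0.3416; P(line X) ≈ 0.7417, P(line Y) ≈ 0.0161, P(line Z) ≈ 0.2422

0.742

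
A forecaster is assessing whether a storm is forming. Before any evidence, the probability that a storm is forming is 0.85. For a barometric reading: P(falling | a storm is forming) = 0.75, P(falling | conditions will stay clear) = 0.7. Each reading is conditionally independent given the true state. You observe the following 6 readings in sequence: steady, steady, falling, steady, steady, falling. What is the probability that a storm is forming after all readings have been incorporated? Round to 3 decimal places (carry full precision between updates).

Apply Bayes' rule sequentially, carrying P(storm) forward.
After 'steady': P(storm) = 0.25·0.8500 / (0.25·0.8500 + 0.3·0.1500) ≈ 0.8252
After 'steady': P(storm) = 0.25·0.8252 / (0.25·0.8252 + 0.3·0.1748) ≈ 0.7974
After 'falling': P(storm) = 0.75·0.7974 / (0.75·0.7974 + 0.7·0.2026) ≈ 0.8083
After 'steady': P(storm) = 0.25·0.8083 / (0.25·0.8083 + 0.3·0.1917) ≈ 0.7784
After 'steady': P(storm) = 0.25·0.7784 / (0.25·0.7784 + 0.3·0.2216) ≈ 0.7454
After 'falling': P(storm) = 0.75·0.7454 / (0.75·0.7454 + 0.7·0.2546) ≈ 0.7583

0.758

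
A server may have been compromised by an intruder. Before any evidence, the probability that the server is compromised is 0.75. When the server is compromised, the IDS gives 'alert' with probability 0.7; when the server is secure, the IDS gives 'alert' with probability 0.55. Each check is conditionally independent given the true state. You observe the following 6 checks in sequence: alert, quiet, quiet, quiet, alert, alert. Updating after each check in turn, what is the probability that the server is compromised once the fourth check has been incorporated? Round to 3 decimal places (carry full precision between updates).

0.531

After 'alert': P(compromised) = 0.7·0.7500 / (0.7·0.7500 + 0.55·0.2500) ≈ 0.7925
After 'quiet': P(compromised) = 0.3·0.7925 / (0.3·0.7925 + 0.45·0.2075) ≈ 0.7179
After 'quiet': P(compromised) = 0.3·0.7179 / (0.3·0.7179 + 0.45·0.2821) ≈ 0.6292
After 'quiet': P(compromised) = 0.3·0.6292 / (0.3·0.6292 + 0.45·0.3708) ≈ 0.5308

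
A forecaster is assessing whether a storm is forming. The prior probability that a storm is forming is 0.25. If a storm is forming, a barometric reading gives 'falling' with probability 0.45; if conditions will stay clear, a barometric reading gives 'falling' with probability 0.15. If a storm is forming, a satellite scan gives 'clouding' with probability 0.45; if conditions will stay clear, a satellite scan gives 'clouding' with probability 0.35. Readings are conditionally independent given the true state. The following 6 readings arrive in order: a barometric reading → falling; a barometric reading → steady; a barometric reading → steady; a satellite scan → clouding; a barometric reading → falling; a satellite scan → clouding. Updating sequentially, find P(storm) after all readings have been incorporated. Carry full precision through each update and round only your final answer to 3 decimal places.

After a barometric reading='falling': P(storm) = 0.45·0.2500 / (0.45·0.2500 + 0.15·0.7500) ≈ 0.5000
After a barometric reading='steady': P(storm) = 0.55·0.5000 / (0.55·0.5000 + 0.85·0.5000) ≈ 0.3929
After a barometric reading='steady': P(storm) = 0.55·0.3929 / (0.55·0.3929 + 0.85·0.6071) ≈ 0.2951
After a satellite scan='clouding': P(storm) = 0.45·0.2951 / (0.45·0.2951 + 0.35·0.7049) ≈ 0.3499
After a barometric reading='falling': P(storm) = 0.45·0.3499 / (0.45·0.3499 + 0.15·0.6501) ≈ 0.6176
After a satellite scan='clouding': P(storm) = 0.45·0.6176 / (0.45·0.6176 + 0.35·0.3824) ≈ 0.6749

0.675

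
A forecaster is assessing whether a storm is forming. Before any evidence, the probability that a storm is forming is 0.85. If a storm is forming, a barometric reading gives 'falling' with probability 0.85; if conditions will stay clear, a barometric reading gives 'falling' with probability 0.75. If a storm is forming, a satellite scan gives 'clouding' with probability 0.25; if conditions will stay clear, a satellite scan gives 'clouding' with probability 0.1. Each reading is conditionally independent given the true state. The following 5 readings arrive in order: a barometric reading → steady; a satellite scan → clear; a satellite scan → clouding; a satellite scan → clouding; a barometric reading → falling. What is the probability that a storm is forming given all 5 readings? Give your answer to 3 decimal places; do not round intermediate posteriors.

0.953

After a barometric reading='steady': P(storm) = 0.15·0.8500 / (0.15·0.8500 + 0.25·0.1500) ≈ 0.7727
After a satellite scan='clear': P(storm) = 0.75·0.7727 / (0.75·0.7727 + 0.9·0.2273) ≈ 0.7391
After a satellite scan='clouding': P(storm) = 0.25·0.7391 / (0.25·0.7391 + 0.1·0.2609) ≈ 0.8763
After a satellite scan='clouding': P(storm) = 0.25·0.8763 / (0.25·0.8763 + 0.1·0.1237) ≈ 0.9465
After a barometric reading='falling': P(storm) = 0.85·0.9465 / (0.85·0.9465 + 0.75·0.0535) ≈ 0.9525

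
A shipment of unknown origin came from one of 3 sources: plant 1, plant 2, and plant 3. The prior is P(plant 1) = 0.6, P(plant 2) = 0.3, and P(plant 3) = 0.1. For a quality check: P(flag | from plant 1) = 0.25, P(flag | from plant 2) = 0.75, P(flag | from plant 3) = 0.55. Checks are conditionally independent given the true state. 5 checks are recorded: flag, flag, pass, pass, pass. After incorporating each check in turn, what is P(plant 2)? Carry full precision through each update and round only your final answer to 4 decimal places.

0.1243

After 'flag': normaliser = 0.25·0.6000 + 0.75·0.3000 + 0.55·0.1000; P(plant 1) ≈ 0.3488, P(plant 2) ≈ 0.5233, P(plant 3) ≈ 0.1279
After 'flag': normaliser = 0.25·0.3488 + 0.75·0.5233 + 0.55·0.1279; P(plant 1) ≈ 0.1586, P(plant 2) ≈ 0.7135, P(plant 3) ≈ 0.1279
After 'pass': normaliser = 0.75·0.1586 + 0.25·0.7135 + 0.45·0.1279; P(plant 1) ≈ 0.3351, P(plant 2) ≈ 0.5027, P(plant 3) ≈ 0.1622
After 'pass': normaliser = 0.75·0.3351 + 0.25·0.5027 + 0.45·0.1622; P(plant 1) ≈ 0.5585, P(plant 2) ≈ 0.2793, P(plant 3) ≈ 0.1622
After 'pass': normaliser = 0.75·0.5585 + 0.25·0.2793 + 0.45·0.1622; P(plant 1) ≈ 0.7458, P(plant 2) ≈ 0.1243, P(plant 3) ≈ 0.1299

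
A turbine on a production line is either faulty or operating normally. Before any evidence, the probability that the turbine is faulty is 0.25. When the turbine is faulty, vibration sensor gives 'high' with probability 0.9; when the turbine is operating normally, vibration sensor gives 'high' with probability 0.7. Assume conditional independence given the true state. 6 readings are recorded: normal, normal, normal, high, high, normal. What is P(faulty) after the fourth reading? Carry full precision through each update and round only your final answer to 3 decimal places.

0.016

After 'normal': P(faulty) = 0.1·0.2500 / (0.1·0.2500 + 0.3·0.7500) ≈ 0.1000
After 'normal': P(faulty) = 0.1·0.1000 / (0.1·0.1000 + 0.3·0.9000) ≈ 0.0357
After 'normal': P(faulty) = 0.1·0.0357 / (0.1·0.0357 + 0.3·0.9643) ≈ 0.0122
After 'high': P(faulty) = 0.9·0.0122 / (0.9·0.0122 + 0.7·0.9878) ≈ 0.0156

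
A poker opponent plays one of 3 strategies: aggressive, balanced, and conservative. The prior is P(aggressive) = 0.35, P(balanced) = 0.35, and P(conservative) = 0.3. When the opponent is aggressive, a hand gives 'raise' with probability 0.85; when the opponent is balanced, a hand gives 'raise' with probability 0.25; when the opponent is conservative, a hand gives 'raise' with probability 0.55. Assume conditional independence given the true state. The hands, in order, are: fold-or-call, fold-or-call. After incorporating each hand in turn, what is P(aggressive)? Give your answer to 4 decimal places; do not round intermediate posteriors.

After 'fold-or-call': normaliser = 0.15·0.3500 + 0.75·0.3500 + 0.45·0.3000; P(aggressive) ≈ 0.1167, P(balanced) ≈ 0.5833, P(conservative) ≈ 0.3000
After 'fold-or-call': normaliser = 0.15·0.1167 + 0.75·0.5833 + 0.45·0.3000; P(aggressive) ≈ 0.0297, P(balanced) ≈ 0.7415, P(conservative) ≈ 0.2288

0.0297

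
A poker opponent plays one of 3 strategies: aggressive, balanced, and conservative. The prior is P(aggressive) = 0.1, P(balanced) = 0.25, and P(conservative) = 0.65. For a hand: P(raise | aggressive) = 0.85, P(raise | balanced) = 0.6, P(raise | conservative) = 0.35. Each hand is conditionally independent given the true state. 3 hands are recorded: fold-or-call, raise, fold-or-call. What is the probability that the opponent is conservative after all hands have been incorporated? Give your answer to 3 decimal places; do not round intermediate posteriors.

After 'fold-or-call': normaliser = 0.15·0.1000 + 0.4·0.2500 + 0.65·0.6500; P(aggressive) ≈ 0.0279, P(balanced) ≈ 0.1860, P(conservative) ≈ 0.7860
After 'raise': normaliser = 0.85·0.0279 + 0.6·0.1860 + 0.35·0.7860; P(aggressive) ≈ 0.0578, P(balanced) ≈ 0.2720, P(conservative) ≈ 0.6703
After 'fold-or-call': normaliser = 0.15·0.0578 + 0.4·0.2720 + 0.65·0.6703; P(aggressive) ≈ 0.0157, P(balanced) ≈ 0.1967, P(conservative) ≈ 0.7877

0.788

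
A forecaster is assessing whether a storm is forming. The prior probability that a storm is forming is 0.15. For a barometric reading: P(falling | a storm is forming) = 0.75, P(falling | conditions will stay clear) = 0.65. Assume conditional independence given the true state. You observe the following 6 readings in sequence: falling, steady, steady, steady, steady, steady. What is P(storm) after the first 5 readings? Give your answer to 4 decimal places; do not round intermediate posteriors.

Each posterior becomes the prior for the next update.
After 'falling': P(storm) = 0.75·0.1500 / (0.75·0.1500 + 0.65·0.8500) ≈ 0.1692
After 'steady': P(storm) = 0.25·0.1692 / (0.25·0.1692 + 0.35·0.8308) ≈ 0.1270
After 'steady': P(storm) = 0.25·0.1270 / (0.25·0.1270 + 0.35·0.8730) ≈ 0.0941
After 'steady': P(storm) = 0.25·0.0941 / (0.25·0.0941 + 0.35·0.9059) ≈ 0.0691
After 'steady': P(storm) = 0.25·0.0691 / (0.25·0.0691 + 0.35·0.9309) ≈ 0.0503

0.0503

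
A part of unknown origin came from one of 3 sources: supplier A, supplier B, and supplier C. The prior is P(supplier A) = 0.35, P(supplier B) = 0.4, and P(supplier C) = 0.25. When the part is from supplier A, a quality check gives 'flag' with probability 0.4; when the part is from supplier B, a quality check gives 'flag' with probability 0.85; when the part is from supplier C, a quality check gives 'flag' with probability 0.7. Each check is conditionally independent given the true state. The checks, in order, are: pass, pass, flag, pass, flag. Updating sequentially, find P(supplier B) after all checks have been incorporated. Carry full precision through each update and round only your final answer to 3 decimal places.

Apply Bayes' rule sequentially, carrying P(supplier B) forward.
After 'pass': normaliser = 0.6·0.3500 + 0.15·0.4000 + 0.3·0.2500; P(supplier A) ≈ 0.6087, P(supplier B) ≈ 0.1739, P(supplier C) ≈ 0.2174
After 'pass': normaliser = 0.6·0.6087 + 0.15·0.1739 + 0.3·0.2174; P(supplier A) ≈ 0.8000, P(supplier B) ≈ 0.0571, P(supplier C) ≈ 0.1429
After 'flag': normaliser = 0.4·0.8000 + 0.85·0.0571 + 0.7·0.1429; P(supplier A) ≈ 0.6829, P(supplier B) ≈ 0.1037, P(supplier C) ≈ 0.2134
After 'pass': normaliser = 0.6·0.6829 + 0.15·0.1037 + 0.3·0.2134; P(supplier A) ≈ 0.8374, P(supplier B) ≈ 0.0318, P(supplier C) ≈ 0.1308
After 'flag': normaliser = 0.4·0.8374 + 0.85·0.0318 + 0.7·0.1308; P(supplier A) ≈ 0.7385, P(supplier B) ≈ 0.0596, P(supplier C) ≈ 0.2019

0.060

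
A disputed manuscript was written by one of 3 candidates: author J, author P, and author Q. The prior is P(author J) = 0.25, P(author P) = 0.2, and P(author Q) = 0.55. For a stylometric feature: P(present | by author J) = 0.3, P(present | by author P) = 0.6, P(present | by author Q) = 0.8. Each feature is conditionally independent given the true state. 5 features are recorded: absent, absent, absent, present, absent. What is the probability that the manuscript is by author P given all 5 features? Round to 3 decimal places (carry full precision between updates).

After 'absent': normaliser = 0.7·0.2500 + 0.4·0.2000 + 0.2·0.5500; P(author J) ≈ 0.4795, P(author P) ≈ 0.2192, P(author Q) ≈ 0.3014
After 'absent': normaliser = 0.7·0.4795 + 0.4·0.2192 + 0.2·0.3014; P(author J) ≈ 0.6941, P(author P) ≈ 0.1813, P(author Q) ≈ 0.1246
After 'absent': normaliser = 0.7·0.6941 + 0.4·0.1813 + 0.2·0.1246; P(author J) ≈ 0.8329, P(author P) ≈ 0.1243, P(author Q) ≈ 0.0427
After 'present': normaliser = 0.3·0.8329 + 0.6·0.1243 + 0.8·0.0427; P(author J) ≈ 0.6967, P(author P) ≈ 0.2080, P(author Q) ≈ 0.0953
After 'absent': normaliser = 0.7·0.6967 + 0.4·0.2080 + 0.2·0.0953; P(author J) ≈ 0.8267, P(author P) ≈ 0.1410, P(author Q) ≈ 0.0323

0.141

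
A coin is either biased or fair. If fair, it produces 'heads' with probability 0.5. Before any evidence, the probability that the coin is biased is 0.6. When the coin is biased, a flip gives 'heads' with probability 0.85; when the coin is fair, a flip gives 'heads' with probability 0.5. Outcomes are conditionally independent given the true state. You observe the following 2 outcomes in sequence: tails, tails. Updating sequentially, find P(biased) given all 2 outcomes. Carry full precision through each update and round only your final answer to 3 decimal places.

After 'tails': P(biased) = 0.15·0.6000 / (0.15·0.6000 + 0.5·0.4000) ≈ 0.3103
After 'tails': P(biased) = 0.15·0.3103 / (0.15·0.3103 + 0.5·0.6897) ≈ 0.1189

0.119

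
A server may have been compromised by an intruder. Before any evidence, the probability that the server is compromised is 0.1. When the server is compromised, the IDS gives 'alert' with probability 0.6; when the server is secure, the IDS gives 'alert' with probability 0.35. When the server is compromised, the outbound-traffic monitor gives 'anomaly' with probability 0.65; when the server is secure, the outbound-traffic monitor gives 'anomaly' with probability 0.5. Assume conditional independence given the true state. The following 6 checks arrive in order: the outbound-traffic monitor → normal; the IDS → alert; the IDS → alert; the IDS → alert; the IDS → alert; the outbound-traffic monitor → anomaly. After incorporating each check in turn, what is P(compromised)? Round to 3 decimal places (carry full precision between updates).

0.466

Each posterior becomes the prior for the next update.
After the outbound-traffic monitor='normal': P(compromised) = 0.35·0.1000 / (0.35·0.1000 + 0.5·0.9000) ≈ 0.0722
After the IDS='alert': P(compromised) = 0.6·0.0722 / (0.6·0.0722 + 0.35·0.9278) ≈ 0.1176
After the IDS='alert': P(compromised) = 0.6·0.1176 / (0.6·0.1176 + 0.35·0.8824) ≈ 0.1860
After the IDS='alert': P(compromised) = 0.6·0.1860 / (0.6·0.1860 + 0.35·0.8140) ≈ 0.2815
After the IDS='alert': P(compromised) = 0.6·0.2815 / (0.6·0.2815 + 0.35·0.7185) ≈ 0.4018
After the outbound-traffic monitor='anomaly': P(compromised) = 0.65·0.4018 / (0.65·0.4018 + 0.5·0.5982) ≈ 0.4662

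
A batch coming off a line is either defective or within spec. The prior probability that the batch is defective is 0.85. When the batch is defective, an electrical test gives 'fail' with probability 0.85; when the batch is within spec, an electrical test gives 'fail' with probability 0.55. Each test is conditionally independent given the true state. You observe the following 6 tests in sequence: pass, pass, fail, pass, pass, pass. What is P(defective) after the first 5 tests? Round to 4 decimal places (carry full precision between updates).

After 'pass': P(defective) = 0.15·0.8500 / (0.15·0.8500 + 0.45·0.1500) ≈ 0.6538
After 'pass': P(defective) = 0.15·0.6538 / (0.15·0.6538 + 0.45·0.3462) ≈ 0.3864
After 'fail': P(defective) = 0.85·0.3864 / (0.85·0.3864 + 0.55·0.6136) ≈ 0.4932
After 'pass': P(defective) = 0.15·0.4932 / (0.15·0.4932 + 0.45·0.5068) ≈ 0.2449
After 'pass': P(defective) = 0.15·0.2449 / (0.15·0.2449 + 0.45·0.7551) ≈ 0.0976

0.0976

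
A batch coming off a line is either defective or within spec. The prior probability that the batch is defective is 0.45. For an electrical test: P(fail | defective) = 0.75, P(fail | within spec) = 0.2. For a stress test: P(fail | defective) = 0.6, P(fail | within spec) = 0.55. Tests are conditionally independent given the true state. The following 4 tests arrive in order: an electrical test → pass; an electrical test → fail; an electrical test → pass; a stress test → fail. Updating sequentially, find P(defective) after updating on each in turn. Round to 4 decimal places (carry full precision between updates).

Each posterior becomes the prior for the next update.
After an electrical test='pass': P(defective) = 0.25·0.4500 / (0.25·0.4500 + 0.8·0.5500) ≈ 0.2036
After an electrical test='fail': P(defective) = 0.75·0.2036 / (0.75·0.2036 + 0.2·0.7964) ≈ 0.4895
After an electrical test='pass': P(defective) = 0.25·0.4895 / (0.25·0.4895 + 0.8·0.5105) ≈ 0.2305
After a stress test='fail': P(defective) = 0.6·0.2305 / (0.6·0.2305 + 0.55·0.7695) ≈ 0.2463

0.2463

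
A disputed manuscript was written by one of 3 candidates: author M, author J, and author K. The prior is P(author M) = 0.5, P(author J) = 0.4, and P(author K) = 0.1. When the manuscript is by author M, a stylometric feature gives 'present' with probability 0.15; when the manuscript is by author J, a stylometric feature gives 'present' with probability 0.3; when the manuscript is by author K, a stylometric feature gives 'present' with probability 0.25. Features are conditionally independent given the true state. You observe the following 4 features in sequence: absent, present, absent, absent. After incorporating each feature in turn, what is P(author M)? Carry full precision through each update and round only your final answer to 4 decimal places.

After 'absent': normaliser = 0.85·0.5000 + 0.7·0.4000 + 0.75·0.1000; P(author M) ≈ 0.5449, P(author J) ≈ 0.3590, P(author K) ≈ 0.0962
After 'present': normaliser = 0.15·0.5449 + 0.3·0.3590 + 0.25·0.0962; P(author M) ≈ 0.3829, P(author J) ≈ 0.5045, P(author K) ≈ 0.1126
After 'absent': normaliser = 0.85·0.3829 + 0.7·0.5045 + 0.75·0.1126; P(author M) ≈ 0.4265, P(author J) ≈ 0.4628, P(author K) ≈ 0.1107
After 'absent': normaliser = 0.85·0.4265 + 0.7·0.4628 + 0.75·0.1107; P(author M) ≈ 0.4711, P(author J) ≈ 0.4210, P(author K) ≈ 0.1079

0.4711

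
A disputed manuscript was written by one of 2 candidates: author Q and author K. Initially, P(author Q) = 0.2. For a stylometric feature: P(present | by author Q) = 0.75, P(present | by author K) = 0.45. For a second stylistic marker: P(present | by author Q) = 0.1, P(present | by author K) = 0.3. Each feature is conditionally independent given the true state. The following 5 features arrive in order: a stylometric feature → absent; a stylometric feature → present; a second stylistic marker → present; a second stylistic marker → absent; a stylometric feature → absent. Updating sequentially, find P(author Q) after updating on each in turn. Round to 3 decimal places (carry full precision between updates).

After a stylometric feature='absent': P(author Q) = 0.25·0.2000 / (0.25·0.2000 + 0.55·0.8000) ≈ 0.1020
After a stylometric feature='present': P(author Q) = 0.75·0.1020 / (0.75·0.1020 + 0.45·0.8980) ≈ 0.1592
After a second stylistic marker='present': P(author Q) = 0.1·0.1592 / (0.1·0.1592 + 0.3·0.8408) ≈ 0.0594
After a second stylistic marker='absent': P(author Q) = 0.9·0.0594 / (0.9·0.0594 + 0.7·0.9406) ≈ 0.0751
After a stylometric feature='absent': P(author Q) = 0.25·0.0751 / (0.25·0.0751 + 0.55·0.9249) ≈ 0.0356

0.036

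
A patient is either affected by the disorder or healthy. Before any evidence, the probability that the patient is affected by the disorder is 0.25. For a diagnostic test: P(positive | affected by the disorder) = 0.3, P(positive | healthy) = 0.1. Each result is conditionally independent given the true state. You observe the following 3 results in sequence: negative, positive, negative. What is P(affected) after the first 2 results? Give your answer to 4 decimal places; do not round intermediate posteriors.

0.4375

After 'negative': P(affected) = 0.7·0.2500 / (0.7·0.2500 + 0.9·0.7500) ≈ 0.2059
After 'positive': P(affected) = 0.3·0.2059 / (0.3·0.2059 + 0.1·0.7941) ≈ 0.4375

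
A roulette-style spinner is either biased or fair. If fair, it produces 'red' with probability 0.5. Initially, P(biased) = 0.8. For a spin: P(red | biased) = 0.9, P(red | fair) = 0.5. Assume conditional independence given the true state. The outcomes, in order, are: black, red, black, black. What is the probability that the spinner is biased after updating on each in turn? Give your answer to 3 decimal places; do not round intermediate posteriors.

After 'black': P(biased) = 0.1·0.8000 / (0.1·0.8000 + 0.5·0.2000) ≈ 0.4444
After 'red': P(biased) = 0.9·0.4444 / (0.9·0.4444 + 0.5·0.5556) ≈ 0.5902
After 'black': P(biased) = 0.1·0.5902 / (0.1·0.5902 + 0.5·0.4098) ≈ 0.2236
After 'black': P(biased) = 0.1·0.2236 / (0.1·0.2236 + 0.5·0.7764) ≈ 0.0545

0.054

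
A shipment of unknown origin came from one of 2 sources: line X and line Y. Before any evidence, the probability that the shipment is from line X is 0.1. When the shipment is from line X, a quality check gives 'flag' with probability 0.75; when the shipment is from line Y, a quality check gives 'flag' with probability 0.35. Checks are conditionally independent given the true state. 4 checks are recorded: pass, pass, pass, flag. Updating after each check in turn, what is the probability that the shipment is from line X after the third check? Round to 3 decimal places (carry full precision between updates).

0.006

After 'pass': P(line X) = 0.25·0.1000 / (0.25·0.1000 + 0.65·0.9000) ≈ 0.0410
After 'pass': P(line X) = 0.25·0.0410 / (0.25·0.0410 + 0.65·0.9590) ≈ 0.0162
After 'pass': P(line X) = 0.25·0.0162 / (0.25·0.0162 + 0.65·0.9838) ≈ 0.0063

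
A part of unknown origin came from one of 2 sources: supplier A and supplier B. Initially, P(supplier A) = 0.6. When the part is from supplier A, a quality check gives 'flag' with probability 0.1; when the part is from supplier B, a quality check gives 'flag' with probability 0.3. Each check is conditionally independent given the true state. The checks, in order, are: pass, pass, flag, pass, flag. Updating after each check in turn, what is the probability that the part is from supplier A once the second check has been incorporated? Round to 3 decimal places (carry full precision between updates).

0.713

After 'pass': P(supplier A) = 0.9·0.6000 / (0.9·0.6000 + 0.7·0.4000) ≈ 0.6585
After 'pass': P(supplier A) = 0.9·0.6585 / (0.9·0.6585 + 0.7·0.3415) ≈ 0.7126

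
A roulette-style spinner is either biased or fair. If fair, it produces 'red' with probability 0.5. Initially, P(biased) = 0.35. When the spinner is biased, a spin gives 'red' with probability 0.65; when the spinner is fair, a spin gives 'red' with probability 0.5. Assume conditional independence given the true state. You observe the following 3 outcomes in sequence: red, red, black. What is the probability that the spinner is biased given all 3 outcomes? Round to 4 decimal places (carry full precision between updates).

After 'red': P(biased) = 0.65·0.3500 / (0.65·0.3500 + 0.5·0.6500) ≈ 0.4118
After 'red': P(biased) = 0.65·0.4118 / (0.65·0.4118 + 0.5·0.5882) ≈ 0.4764
After 'black': P(biased) = 0.35·0.4764 / (0.35·0.4764 + 0.5·0.5236) ≈ 0.3891

0.3891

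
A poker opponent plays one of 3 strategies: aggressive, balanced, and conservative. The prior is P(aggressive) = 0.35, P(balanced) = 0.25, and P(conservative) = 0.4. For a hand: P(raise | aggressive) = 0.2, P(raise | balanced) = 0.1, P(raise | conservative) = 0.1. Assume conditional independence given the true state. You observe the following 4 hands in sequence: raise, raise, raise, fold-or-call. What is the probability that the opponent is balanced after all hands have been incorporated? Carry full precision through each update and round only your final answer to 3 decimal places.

After 'raise': normaliser = 0.2·0.3500 + 0.1·0.2500 + 0.1·0.4000; P(aggressive) ≈ 0.5185, P(balanced) ≈ 0.1852, P(conservative) ≈ 0.2963
After 'raise': normaliser = 0.2·0.5185 + 0.1·0.1852 + 0.1·0.2963; P(aggressive) ≈ 0.6829, P(balanced) ≈ 0.1220, P(conservative) ≈ 0.1951
After 'raise': normaliser = 0.2·0.6829 + 0.1·0.1220 + 0.1·0.1951; P(aggressive) ≈ 0.8116, P(balanced) ≈ 0.0725, P(conservative) ≈ 0.1159
After 'fold-or-call': normaliser = 0.8·0.8116 + 0.9·0.0725 + 0.9·0.1159; P(aggressive) ≈ 0.7929, P(balanced) ≈ 0.0796, P(conservative) ≈ 0.1274

0.080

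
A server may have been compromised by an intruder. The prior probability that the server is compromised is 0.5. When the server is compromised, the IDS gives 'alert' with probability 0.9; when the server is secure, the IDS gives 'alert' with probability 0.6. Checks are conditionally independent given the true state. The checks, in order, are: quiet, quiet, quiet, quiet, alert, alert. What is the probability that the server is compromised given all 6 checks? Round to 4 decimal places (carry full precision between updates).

0.0087

After 'quiet': P(compromised) = 0.1·0.5000 / (0.1·0.5000 + 0.4·0.5000) ≈ 0.2000
After 'quiet': P(compromised) = 0.1·0.2000 / (0.1·0.2000 + 0.4·0.8000) ≈ 0.0588
After 'quiet': P(compromised) = 0.1·0.0588 / (0.1·0.0588 + 0.4·0.9412) ≈ 0.0154
After 'quiet': P(compromised) = 0.1·0.0154 / (0.1·0.0154 + 0.4·0.9846) ≈ 0.0039
After 'alert': P(compromised) = 0.9·0.0039 / (0.9·0.0039 + 0.6·0.9961) ≈ 0.0058
After 'alert': P(compromised) = 0.9·0.0058 / (0.9·0.0058 + 0.6·0.9942) ≈ 0.0087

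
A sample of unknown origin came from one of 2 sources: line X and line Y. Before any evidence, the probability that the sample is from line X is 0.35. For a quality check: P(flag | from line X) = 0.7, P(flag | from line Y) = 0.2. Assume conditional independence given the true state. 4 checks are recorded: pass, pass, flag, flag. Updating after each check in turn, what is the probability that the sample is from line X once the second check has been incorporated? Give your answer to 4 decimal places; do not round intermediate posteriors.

Apply Bayes' rule sequentially, carrying P(line X) forward.
After 'pass': P(line X) = 0.3·0.3500 / (0.3·0.3500 + 0.8·0.6500) ≈ 0.1680
After 'pass': P(line X) = 0.3·0.1680 / (0.3·0.1680 + 0.8·0.8320) ≈ 0.0704

0.0704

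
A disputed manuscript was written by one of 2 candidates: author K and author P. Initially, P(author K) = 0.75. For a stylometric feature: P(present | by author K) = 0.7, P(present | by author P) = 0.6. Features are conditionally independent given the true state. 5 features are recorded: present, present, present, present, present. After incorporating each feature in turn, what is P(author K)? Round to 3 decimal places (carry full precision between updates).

0.866

After 'present': P(author K) = 0.7·0.7500 / (0.7·0.7500 + 0.6·0.2500) ≈ 0.7778
After 'present': P(author K) = 0.7·0.7778 / (0.7·0.7778 + 0.6·0.2222) ≈ 0.8033
After 'present': P(author K) = 0.7·0.8033 / (0.7·0.8033 + 0.6·0.1967) ≈ 0.8265
After 'present': P(author K) = 0.7·0.8265 / (0.7·0.8265 + 0.6·0.1735) ≈ 0.8475
After 'present': P(author K) = 0.7·0.8475 / (0.7·0.8475 + 0.6·0.1525) ≈ 0.8664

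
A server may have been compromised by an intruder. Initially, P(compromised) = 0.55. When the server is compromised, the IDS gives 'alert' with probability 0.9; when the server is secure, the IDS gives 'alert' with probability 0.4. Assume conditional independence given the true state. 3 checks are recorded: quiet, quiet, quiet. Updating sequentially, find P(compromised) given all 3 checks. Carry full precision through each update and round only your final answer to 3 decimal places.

0.006

After 'quiet': P(compromised) = 0.1·0.5500 / (0.1·0.5500 + 0.6·0.4500) ≈ 0.1692
After 'quiet': P(compromised) = 0.1·0.1692 / (0.1·0.1692 + 0.6·0.8308) ≈ 0.0328
After 'quiet': P(compromised) = 0.1·0.0328 / (0.1·0.0328 + 0.6·0.9672) ≈ 0.0056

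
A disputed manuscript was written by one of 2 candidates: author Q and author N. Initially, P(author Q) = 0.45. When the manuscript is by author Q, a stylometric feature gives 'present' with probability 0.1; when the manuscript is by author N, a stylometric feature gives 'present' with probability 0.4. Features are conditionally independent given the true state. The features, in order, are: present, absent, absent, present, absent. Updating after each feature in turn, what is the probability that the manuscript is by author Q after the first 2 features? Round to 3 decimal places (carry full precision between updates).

After 'present': P(author Q) = 0.1·0.4500 / (0.1·0.4500 + 0.4·0.5500) ≈ 0.1698
After 'absent': P(author Q) = 0.9·0.1698 / (0.9·0.1698 + 0.6·0.8302) ≈ 0.2348

0.235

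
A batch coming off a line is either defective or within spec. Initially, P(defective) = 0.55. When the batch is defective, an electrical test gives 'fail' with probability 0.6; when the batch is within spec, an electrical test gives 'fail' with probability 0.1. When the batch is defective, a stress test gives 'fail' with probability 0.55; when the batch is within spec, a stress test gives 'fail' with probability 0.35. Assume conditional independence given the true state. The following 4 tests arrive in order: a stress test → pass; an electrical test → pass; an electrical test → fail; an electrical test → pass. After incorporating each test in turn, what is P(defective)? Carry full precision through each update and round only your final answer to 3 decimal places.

After a stress test='pass': P(defective) = 0.45·0.5500 / (0.45·0.5500 + 0.65·0.4500) ≈ 0.4583
After an electrical test='pass': P(defective) = 0.4·0.4583 / (0.4·0.4583 + 0.9·0.5417) ≈ 0.2733
After an electrical test='fail': P(defective) = 0.6·0.2733 / (0.6·0.2733 + 0.1·0.7267) ≈ 0.6929
After an electrical test='pass': P(defective) = 0.4·0.6929 / (0.4·0.6929 + 0.9·0.3071) ≈ 0.5007

0.501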